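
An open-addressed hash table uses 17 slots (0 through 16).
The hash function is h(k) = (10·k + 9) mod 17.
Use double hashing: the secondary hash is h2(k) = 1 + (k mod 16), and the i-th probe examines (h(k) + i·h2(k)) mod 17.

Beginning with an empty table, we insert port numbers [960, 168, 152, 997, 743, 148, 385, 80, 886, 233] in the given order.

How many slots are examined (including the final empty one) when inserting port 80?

2

Insert 960: h=4, slot 4 empty => index 4.
Insert 168: h=6, slot 6 empty => index 6.
Insert 152: h=16, slot 16 empty => index 16.
Insert 997: h=0, slot 0 empty => index 0.
Insert 743: h=10, slot 10 empty => index 10.
Insert 148: h=10, h2=5, slot 10 occupied => index 15.
Insert 385: h=0, h2=2, slot 0 occupied => index 2.
Insert 80: h=10, h2=1, slot 10 occupied => index 11.
Insert 886: h=12, slot 12 empty => index 12.
Insert 233: h=10, h2=10, slot 10 occupied => index 3.
Table: [997, ∅, 385, 233, 960, ∅, 168, ∅, ∅, ∅, 743, 80, 886, ∅, ∅, 148, 152]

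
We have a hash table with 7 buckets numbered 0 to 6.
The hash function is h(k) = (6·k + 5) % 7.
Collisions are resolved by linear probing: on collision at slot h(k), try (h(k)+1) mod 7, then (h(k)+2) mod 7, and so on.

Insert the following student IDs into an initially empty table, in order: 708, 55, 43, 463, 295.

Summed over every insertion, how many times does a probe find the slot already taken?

708 hashes to 4; slot 4 is free -> place at 4.
55 hashes to 6; slot 6 is free -> place at 6.
43 hashes to 4; 4 taken -> place at 5.
463 hashes to 4; 4,5,6 taken -> place at 0.
295 hashes to 4; 4,5,6,0 taken -> place at 1.
Table: [463, 295, ∅, ∅, 708, 43, 55]

8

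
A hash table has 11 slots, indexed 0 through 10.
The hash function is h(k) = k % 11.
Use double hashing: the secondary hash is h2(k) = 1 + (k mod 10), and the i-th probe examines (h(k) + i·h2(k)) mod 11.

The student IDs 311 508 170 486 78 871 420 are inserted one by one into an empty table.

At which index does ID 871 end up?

4

Insert 311: h=3, slot 3 empty => index 3.
Insert 508: h=2, slot 2 empty => index 2.
Insert 170: h=5, slot 5 empty => index 5.
Insert 486: h=2, h2=7, slot 2 occupied => index 9.
Insert 78: h=1, slot 1 empty => index 1.
Insert 871: h=2, h2=2, slot 2 occupied => index 4.
Insert 420: h=2, h2=1, slots 2,3,4,5 occupied => index 6.
Table: [., 78, 508, 311, 871, 170, 420, ., ., 486, .]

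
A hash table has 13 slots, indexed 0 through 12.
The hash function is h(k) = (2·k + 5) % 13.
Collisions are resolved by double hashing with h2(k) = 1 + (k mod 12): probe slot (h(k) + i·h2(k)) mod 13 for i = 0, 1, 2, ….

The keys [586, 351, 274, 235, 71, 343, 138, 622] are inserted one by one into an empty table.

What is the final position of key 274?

586 hashes to 7; slot 7 is free → place at 7.
351 hashes to 5; slot 5 is free → place at 5.
274 hashes to 7, h2=11; 7,5 taken → place at 3.
235 hashes to 7, h2=8; 7 taken → place at 2.
71 hashes to 4; slot 4 is free → place at 4.
343 hashes to 2, h2=8; 2 taken → place at 10.
138 hashes to 8; slot 8 is free → place at 8.
622 hashes to 1; slot 1 is free → place at 1.
Table: [-, 622, 235, 274, 71, 351, -, 586, 138, -, 343, -, -]

3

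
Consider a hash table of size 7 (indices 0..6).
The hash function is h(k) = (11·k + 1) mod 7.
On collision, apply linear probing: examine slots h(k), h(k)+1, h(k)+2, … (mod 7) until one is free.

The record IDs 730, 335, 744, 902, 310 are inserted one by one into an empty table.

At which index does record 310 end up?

730 hashes to 2; slot 2 is free -> place at 2.
335 hashes to 4; slot 4 is free -> place at 4.
744 hashes to 2; 2 taken -> place at 3.
902 hashes to 4; 4 taken -> place at 5.
310 hashes to 2; 2,3,4,5 taken -> place at 6.
Table: [-, -, 730, 744, 335, 902, 310]

6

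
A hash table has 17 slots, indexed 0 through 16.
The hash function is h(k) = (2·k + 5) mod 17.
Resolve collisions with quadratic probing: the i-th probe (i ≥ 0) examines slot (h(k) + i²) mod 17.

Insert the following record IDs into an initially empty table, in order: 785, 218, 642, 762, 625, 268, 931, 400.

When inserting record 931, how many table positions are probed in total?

4

Insert 785: h=11, slot 11 empty → index 11.
Insert 218: h=16, slot 16 empty → index 16.
Insert 642: h=14, slot 14 empty → index 14.
Insert 762: h=16, slot 16 occupied → index 0.
Insert 625: h=14, slot 14 occupied → index 15.
Insert 268: h=14, slots 14,15 occupied → index 1.
Insert 931: h=14, slots 14,15,1 occupied → index 6.
Insert 400: h=6, slot 6 occupied → index 7.
Table: [762, 268, ., ., ., ., 931, 400, ., ., ., 785, ., ., 642, 625, 218]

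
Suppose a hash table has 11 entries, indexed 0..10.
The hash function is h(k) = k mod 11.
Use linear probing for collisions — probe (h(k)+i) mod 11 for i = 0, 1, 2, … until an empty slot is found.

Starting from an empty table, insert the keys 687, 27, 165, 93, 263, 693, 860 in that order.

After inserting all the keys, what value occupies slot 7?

93

Insert 687: h=5, slot 5 empty → index 5.
Insert 27: h=5, slot 5 occupied → index 6.
Insert 165: h=0, slot 0 empty → index 0.
Insert 93: h=5, slots 5,6 occupied → index 7.
Insert 263: h=10, slot 10 empty → index 10.
Insert 693: h=0, slot 0 occupied → index 1.
Insert 860: h=2, slot 2 empty → index 2.
Table: [165, 693, 860, —, —, 687, 27, 93, —, —, 263]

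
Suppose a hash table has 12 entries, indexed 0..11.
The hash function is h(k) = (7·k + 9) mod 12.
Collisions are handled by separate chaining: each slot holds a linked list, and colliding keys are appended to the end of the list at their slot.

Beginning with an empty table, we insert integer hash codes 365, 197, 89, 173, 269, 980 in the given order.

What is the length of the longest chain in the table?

5

Insert 365: h=8, bucket 8 empty → new chain.
Insert 197: h=8, bucket 8 nonempty → append to chain.
Insert 89: h=8, bucket 8 nonempty → append to chain.
Insert 173: h=8, bucket 8 nonempty → append to chain.
Insert 269: h=8, bucket 8 nonempty → append to chain.
Insert 980: h=5, bucket 5 empty → new chain.
Final buckets:
0: .
1: .
2: .
3: .
4: .
5: 980
6: .
7: .
8: 365 -> 197 -> 89 -> 173 -> 269
9: .
10: .
11: .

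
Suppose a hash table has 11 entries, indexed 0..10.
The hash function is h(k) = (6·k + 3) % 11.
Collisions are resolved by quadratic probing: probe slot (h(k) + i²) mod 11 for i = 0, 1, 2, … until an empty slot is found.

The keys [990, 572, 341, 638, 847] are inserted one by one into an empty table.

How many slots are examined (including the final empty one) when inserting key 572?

990: h=3 → slot 3
572: h=3, probe 3,4 → slot 4
341: h=3, probe 3,4,7 → slot 7
638: h=3, probe 3,4,7,1 → slot 1
847: h=3, probe 3,4,7,1,8 → slot 8
Table: [., 638, ., 990, 572, ., ., 341, 847, ., .]

2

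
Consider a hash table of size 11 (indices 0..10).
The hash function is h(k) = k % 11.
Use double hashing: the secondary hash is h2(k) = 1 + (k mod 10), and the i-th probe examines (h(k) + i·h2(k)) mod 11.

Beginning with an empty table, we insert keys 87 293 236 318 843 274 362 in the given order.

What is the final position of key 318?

87: h=10 => slot 10
293: h=7 => slot 7
236: h=5 => slot 5
318: h=10, h2=9, probe 10,8 => slot 8
843: h=7, h2=4, probe 7,0 => slot 0
274: h=10, h2=5, probe 10,4 => slot 4
362: h=10, h2=3, probe 10,2 => slot 2
Table: [843, ∅, 362, ∅, 274, 236, ∅, 293, 318, ∅, 87]

8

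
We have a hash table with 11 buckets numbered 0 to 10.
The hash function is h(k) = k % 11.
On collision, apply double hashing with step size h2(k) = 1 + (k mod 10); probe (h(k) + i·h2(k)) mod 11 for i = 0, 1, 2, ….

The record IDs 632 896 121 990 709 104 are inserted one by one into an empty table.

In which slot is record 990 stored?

Insert 632: h=5, slot 5 empty => index 5.
Insert 896: h=5, h2=7, slot 5 occupied => index 1.
Insert 121: h=0, slot 0 empty => index 0.
Insert 990: h=0, h2=1, slots 0,1 occupied => index 2.
Insert 709: h=5, h2=10, slot 5 occupied => index 4.
Insert 104: h=5, h2=5, slot 5 occupied => index 10.
Table: [121, 896, 990, —, 709, 632, —, —, —, —, 104]

2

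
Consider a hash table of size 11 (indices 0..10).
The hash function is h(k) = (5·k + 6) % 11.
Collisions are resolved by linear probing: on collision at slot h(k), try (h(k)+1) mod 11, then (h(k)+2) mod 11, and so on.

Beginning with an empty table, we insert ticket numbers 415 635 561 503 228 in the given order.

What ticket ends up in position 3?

415 hashes to 2; slot 2 is free → place at 2.
635 hashes to 2; 2 taken → place at 3.
561 hashes to 6; slot 6 is free → place at 6.
503 hashes to 2; 2,3 taken → place at 4.
228 hashes to 2; 2,3,4 taken → place at 5.
Table: [_, _, 415, 635, 503, 228, 561, _, _, _, _]

635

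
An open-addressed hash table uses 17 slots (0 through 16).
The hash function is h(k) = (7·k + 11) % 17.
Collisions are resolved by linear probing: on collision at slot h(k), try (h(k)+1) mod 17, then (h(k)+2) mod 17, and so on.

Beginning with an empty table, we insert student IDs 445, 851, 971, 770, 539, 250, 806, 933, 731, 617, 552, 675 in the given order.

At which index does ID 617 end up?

16

445 hashes to 15; slot 15 is free => place at 15.
851 hashes to 1; slot 1 is free => place at 1.
971 hashes to 8; slot 8 is free => place at 8.
770 hashes to 12; slot 12 is free => place at 12.
539 hashes to 10; slot 10 is free => place at 10.
250 hashes to 10; 10 taken => place at 11.
806 hashes to 9; slot 9 is free => place at 9.
933 hashes to 14; slot 14 is free => place at 14.
731 hashes to 11; 11,12 taken => place at 13.
617 hashes to 12; 12,13,14,15 taken => place at 16.
552 hashes to 16; 16 taken => place at 0.
675 hashes to 10; 10,11,12,13,14,15,16,0,1 taken => place at 2.
Table: [552, 851, 675, ∅, ∅, ∅, ∅, ∅, 971, 806, 539, 250, 770, 731, 933, 445, 617]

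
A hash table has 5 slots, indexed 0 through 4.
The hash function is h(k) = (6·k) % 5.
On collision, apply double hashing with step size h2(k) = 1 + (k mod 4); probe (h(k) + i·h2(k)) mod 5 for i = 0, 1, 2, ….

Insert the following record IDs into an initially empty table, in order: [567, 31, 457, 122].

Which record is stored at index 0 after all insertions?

Insert 567: h=2, slot 2 empty => index 2.
Insert 31: h=1, slot 1 empty => index 1.
Insert 457: h=2, h2=2, slot 2 occupied => index 4.
Insert 122: h=2, h2=3, slot 2 occupied => index 0.
Table: [122, 31, 567, ., 457]

122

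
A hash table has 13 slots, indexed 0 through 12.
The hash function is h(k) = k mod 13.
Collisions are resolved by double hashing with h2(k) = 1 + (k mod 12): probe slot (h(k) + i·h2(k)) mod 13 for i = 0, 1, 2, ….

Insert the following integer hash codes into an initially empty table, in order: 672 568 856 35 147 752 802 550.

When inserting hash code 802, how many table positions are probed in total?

672: h=9 → slot 9
568: h=9, h2=5, probe 9,1 → slot 1
856: h=11 → slot 11
35: h=9, h2=12, probe 9,8 → slot 8
147: h=4 → slot 4
752: h=11, h2=9, probe 11,7 → slot 7
802: h=9, h2=11, probe 9,7,5 → slot 5
550: h=4, h2=11, probe 4,2 → slot 2
Table: [∅, 568, 550, ∅, 147, 802, ∅, 752, 35, 672, ∅, 856, ∅]

3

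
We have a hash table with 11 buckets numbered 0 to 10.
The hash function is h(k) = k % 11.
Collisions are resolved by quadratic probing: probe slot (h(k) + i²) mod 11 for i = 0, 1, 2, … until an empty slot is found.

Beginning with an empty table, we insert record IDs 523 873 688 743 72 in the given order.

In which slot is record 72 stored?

523 hashes to 6; slot 6 is free → place at 6.
873 hashes to 4; slot 4 is free → place at 4.
688 hashes to 6; 6 taken → place at 7.
743 hashes to 6; 6,7 taken → place at 10.
72 hashes to 6; 6,7,10,4 taken → place at 0.
Table: [72, —, —, —, 873, —, 523, 688, —, —, 743]

0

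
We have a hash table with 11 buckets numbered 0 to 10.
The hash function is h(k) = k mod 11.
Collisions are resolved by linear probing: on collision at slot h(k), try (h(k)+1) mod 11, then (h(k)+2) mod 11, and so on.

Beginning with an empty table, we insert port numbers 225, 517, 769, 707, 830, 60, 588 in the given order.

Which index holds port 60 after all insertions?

225: h=5 => slot 5
517: h=0 => slot 0
769: h=10 => slot 10
707: h=3 => slot 3
830: h=5, probe 5,6 => slot 6
60: h=5, probe 5,6,7 => slot 7
588: h=5, probe 5,6,7,8 => slot 8
Table: [517, —, —, 707, —, 225, 830, 60, 588, —, 769]

7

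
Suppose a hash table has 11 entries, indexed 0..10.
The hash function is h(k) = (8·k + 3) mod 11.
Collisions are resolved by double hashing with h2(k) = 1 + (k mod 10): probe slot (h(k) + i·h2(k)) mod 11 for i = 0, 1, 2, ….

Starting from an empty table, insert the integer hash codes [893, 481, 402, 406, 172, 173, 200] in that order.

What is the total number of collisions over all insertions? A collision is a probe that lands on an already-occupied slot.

2

Insert 893: h=8, slot 8 empty → index 8.
Insert 481: h=1, slot 1 empty → index 1.
Insert 402: h=7, slot 7 empty → index 7.
Insert 406: h=6, slot 6 empty → index 6.
Insert 172: h=4, slot 4 empty → index 4.
Insert 173: h=1, h2=4, slot 1 occupied → index 5.
Insert 200: h=8, h2=1, slot 8 occupied → index 9.
Table: [_, 481, _, _, 172, 173, 406, 402, 893, 200, _]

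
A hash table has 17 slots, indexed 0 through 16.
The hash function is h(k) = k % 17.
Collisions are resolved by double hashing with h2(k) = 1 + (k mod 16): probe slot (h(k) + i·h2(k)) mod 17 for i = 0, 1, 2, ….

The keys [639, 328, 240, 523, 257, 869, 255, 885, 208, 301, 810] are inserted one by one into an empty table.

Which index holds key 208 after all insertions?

639: h=10 → slot 10
328: h=5 → slot 5
240: h=2 → slot 2
523: h=13 → slot 13
257: h=2, h2=2, probe 2,4 → slot 4
869: h=2, h2=6, probe 2,8 → slot 8
255: h=0 → slot 0
885: h=1 → slot 1
208: h=4, h2=1, probe 4,5,6 → slot 6
301: h=12 → slot 12
810: h=11 → slot 11
Table: [255, 885, 240, ∅, 257, 328, 208, ∅, 869, ∅, 639, 810, 301, 523, ∅, ∅, ∅]

6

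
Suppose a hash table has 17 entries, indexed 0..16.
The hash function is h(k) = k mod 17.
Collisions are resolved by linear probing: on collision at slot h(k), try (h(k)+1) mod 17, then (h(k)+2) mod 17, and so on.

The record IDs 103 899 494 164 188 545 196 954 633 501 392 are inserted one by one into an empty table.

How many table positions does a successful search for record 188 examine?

3

Insert 103: h=1, slot 1 empty => index 1.
Insert 899: h=15, slot 15 empty => index 15.
Insert 494: h=1, slot 1 occupied => index 2.
Insert 164: h=11, slot 11 empty => index 11.
Insert 188: h=1, slots 1,2 occupied => index 3.
Insert 545: h=1, slots 1,2,3 occupied => index 4.
Insert 196: h=9, slot 9 empty => index 9.
Insert 954: h=2, slots 2,3,4 occupied => index 5.
Insert 633: h=4, slots 4,5 occupied => index 6.
Insert 501: h=8, slot 8 empty => index 8.
Insert 392: h=1, slots 1,2,3,4,5,6 occupied => index 7.
Table: [-, 103, 494, 188, 545, 954, 633, 392, 501, 196, -, 164, -, -, -, 899, -]
Lookup 188: h=1, probe 1,2,3 → found at 3.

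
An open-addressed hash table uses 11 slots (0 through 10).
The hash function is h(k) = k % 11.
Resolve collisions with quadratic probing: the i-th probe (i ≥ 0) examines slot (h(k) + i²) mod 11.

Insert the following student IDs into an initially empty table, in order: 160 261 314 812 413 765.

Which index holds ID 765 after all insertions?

160 hashes to 6; slot 6 is free → place at 6.
261 hashes to 8; slot 8 is free → place at 8.
314 hashes to 6; 6 taken → place at 7.
812 hashes to 9; slot 9 is free → place at 9.
413 hashes to 6; 6,7 taken → place at 10.
765 hashes to 6; 6,7,10 taken → place at 4.
Table: [_, _, _, _, 765, _, 160, 314, 261, 812, 413]

4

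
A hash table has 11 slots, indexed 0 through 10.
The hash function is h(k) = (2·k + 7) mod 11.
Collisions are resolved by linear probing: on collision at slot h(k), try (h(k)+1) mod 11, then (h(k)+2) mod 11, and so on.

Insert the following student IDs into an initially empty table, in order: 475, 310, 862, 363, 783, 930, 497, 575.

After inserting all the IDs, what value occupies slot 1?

475 hashes to 0; slot 0 is free → place at 0.
310 hashes to 0; 0 taken → place at 1.
862 hashes to 4; slot 4 is free → place at 4.
363 hashes to 7; slot 7 is free → place at 7.
783 hashes to 0; 0,1 taken → place at 2.
930 hashes to 8; slot 8 is free → place at 8.
497 hashes to 0; 0,1,2 taken → place at 3.
575 hashes to 2; 2,3,4 taken → place at 5.
Table: [475, 310, 783, 497, 862, 575, -, 363, 930, -, -]

310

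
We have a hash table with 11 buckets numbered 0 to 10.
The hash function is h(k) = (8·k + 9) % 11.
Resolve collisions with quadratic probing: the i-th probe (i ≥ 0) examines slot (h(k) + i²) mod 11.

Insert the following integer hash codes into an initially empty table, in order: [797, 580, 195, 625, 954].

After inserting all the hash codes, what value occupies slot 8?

195

797: h=5 => slot 5
580: h=7 => slot 7
195: h=7, probe 7,8 => slot 8
625: h=4 => slot 4
954: h=7, probe 7,8,0 => slot 0
Table: [954, ., ., ., 625, 797, ., 580, 195, ., .]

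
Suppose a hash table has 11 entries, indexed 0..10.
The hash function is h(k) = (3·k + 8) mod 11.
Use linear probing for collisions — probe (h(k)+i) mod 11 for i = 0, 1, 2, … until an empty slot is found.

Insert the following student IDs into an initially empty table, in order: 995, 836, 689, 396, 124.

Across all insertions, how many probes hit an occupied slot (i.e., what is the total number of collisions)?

995 hashes to 1; slot 1 is free → place at 1.
836 hashes to 8; slot 8 is free → place at 8.
689 hashes to 7; slot 7 is free → place at 7.
396 hashes to 8; 8 taken → place at 9.
124 hashes to 6; slot 6 is free → place at 6.
Table: [-, 995, -, -, -, -, 124, 689, 836, 396, -]

1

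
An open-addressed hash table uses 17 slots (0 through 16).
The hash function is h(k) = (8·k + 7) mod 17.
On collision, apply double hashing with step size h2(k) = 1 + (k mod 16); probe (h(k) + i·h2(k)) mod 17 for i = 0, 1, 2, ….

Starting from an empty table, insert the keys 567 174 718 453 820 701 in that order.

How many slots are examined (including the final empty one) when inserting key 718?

Insert 567: h=4, slot 4 empty -> index 4.
Insert 174: h=5, slot 5 empty -> index 5.
Insert 718: h=5, h2=15, slot 5 occupied -> index 3.
Insert 453: h=10, slot 10 empty -> index 10.
Insert 820: h=5, h2=5, slots 5,10 occupied -> index 15.
Insert 701: h=5, h2=14, slot 5 occupied -> index 2.
Table: [., ., 701, 718, 567, 174, ., ., ., ., 453, ., ., ., ., 820, .]

2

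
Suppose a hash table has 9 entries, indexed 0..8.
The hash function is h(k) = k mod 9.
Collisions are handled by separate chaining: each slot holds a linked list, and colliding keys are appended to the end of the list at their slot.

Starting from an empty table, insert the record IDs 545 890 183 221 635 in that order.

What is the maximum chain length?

3

Insert 545: h=5, bucket 5 empty → new chain.
Insert 890: h=8, bucket 8 empty → new chain.
Insert 183: h=3, bucket 3 empty → new chain.
Insert 221: h=5, bucket 5 nonempty → append to chain.
Insert 635: h=5, bucket 5 nonempty → append to chain.
Final buckets:
0: —
1: —
2: —
3: 183
4: —
5: 545 -> 221 -> 635
6: —
7: —
8: 890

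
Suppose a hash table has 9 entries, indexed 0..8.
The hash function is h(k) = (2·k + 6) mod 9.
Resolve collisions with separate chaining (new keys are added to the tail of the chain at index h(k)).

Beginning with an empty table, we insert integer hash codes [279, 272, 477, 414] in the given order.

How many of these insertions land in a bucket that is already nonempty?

2

279 -> bucket 6
272 -> bucket 1
477 -> bucket 6 (collision)
414 -> bucket 6 (collision)
Final buckets:
0: —
1: 272
2: —
3: —
4: —
5: —
6: 279 -> 477 -> 414
7: —
8: —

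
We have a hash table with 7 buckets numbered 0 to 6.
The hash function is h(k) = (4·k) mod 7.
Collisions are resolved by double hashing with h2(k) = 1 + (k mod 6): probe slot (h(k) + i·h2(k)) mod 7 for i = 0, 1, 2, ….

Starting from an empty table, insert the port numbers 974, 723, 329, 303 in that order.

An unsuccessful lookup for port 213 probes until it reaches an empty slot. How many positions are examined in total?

Insert 974: h=4, slot 4 empty -> index 4.
Insert 723: h=1, slot 1 empty -> index 1.
Insert 329: h=0, slot 0 empty -> index 0.
Insert 303: h=1, h2=4, slot 1 occupied -> index 5.
Table: [329, 723, ., ., 974, 303, .]
Lookup 213: h=5, h2=4, probe 5,2 → slot 2 empty, not found.

2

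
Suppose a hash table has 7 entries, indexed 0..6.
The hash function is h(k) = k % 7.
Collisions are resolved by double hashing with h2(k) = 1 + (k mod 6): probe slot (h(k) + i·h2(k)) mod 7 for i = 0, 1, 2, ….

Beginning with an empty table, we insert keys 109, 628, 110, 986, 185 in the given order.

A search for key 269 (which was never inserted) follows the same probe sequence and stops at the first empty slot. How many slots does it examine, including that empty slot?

2

Insert 109: h=4, slot 4 empty => index 4.
Insert 628: h=5, slot 5 empty => index 5.
Insert 110: h=5, h2=3, slot 5 occupied => index 1.
Insert 986: h=6, slot 6 empty => index 6.
Insert 185: h=3, slot 3 empty => index 3.
Table: [—, 110, —, 185, 109, 628, 986]
Lookup 269: h=3, h2=6, probe 3,2 → slot 2 empty, not found.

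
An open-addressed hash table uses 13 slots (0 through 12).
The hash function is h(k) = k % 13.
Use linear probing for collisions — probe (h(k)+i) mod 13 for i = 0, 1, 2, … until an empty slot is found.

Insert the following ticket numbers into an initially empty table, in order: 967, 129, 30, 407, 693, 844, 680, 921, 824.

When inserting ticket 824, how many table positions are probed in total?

967: h=5 => slot 5
129: h=12 => slot 12
30: h=4 => slot 4
407: h=4, probe 4,5,6 => slot 6
693: h=4, probe 4,5,6,7 => slot 7
844: h=12, probe 12,0 => slot 0
680: h=4, probe 4,5,6,7,8 => slot 8
921: h=11 => slot 11
824: h=5, probe 5,6,7,8,9 => slot 9
Table: [844, —, —, —, 30, 967, 407, 693, 680, 824, —, 921, 129]

5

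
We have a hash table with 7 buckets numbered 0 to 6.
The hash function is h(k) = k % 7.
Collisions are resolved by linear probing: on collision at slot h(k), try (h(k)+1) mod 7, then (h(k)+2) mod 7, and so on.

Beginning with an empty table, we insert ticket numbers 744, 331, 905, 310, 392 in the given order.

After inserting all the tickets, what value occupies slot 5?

310

Insert 744: h=2, slot 2 empty → index 2.
Insert 331: h=2, slot 2 occupied → index 3.
Insert 905: h=2, slots 2,3 occupied → index 4.
Insert 310: h=2, slots 2,3,4 occupied → index 5.
Insert 392: h=0, slot 0 empty → index 0.
Table: [392, —, 744, 331, 905, 310, —]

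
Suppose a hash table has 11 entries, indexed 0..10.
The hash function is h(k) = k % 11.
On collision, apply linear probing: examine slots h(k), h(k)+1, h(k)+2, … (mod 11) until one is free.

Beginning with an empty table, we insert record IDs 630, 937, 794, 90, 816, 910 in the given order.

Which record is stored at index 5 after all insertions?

90

630: h=3 -> slot 3
937: h=2 -> slot 2
794: h=2, probe 2,3,4 -> slot 4
90: h=2, probe 2,3,4,5 -> slot 5
816: h=2, probe 2,3,4,5,6 -> slot 6
910: h=8 -> slot 8
Table: [., ., 937, 630, 794, 90, 816, ., 910, ., .]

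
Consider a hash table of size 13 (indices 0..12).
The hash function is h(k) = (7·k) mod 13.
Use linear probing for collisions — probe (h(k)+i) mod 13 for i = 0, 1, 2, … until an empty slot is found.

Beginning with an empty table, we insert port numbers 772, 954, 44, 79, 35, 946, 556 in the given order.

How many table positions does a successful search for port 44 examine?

772 hashes to 9; slot 9 is free → place at 9.
954 hashes to 9; 9 taken → place at 10.
44 hashes to 9; 9,10 taken → place at 11.
79 hashes to 7; slot 7 is free → place at 7.
35 hashes to 11; 11 taken → place at 12.
946 hashes to 5; slot 5 is free → place at 5.
556 hashes to 5; 5 taken → place at 6.
Table: [_, _, _, _, _, 946, 556, 79, _, 772, 954, 44, 35]
Lookup 44: h=9, probe 9,10,11 → found at 11.

3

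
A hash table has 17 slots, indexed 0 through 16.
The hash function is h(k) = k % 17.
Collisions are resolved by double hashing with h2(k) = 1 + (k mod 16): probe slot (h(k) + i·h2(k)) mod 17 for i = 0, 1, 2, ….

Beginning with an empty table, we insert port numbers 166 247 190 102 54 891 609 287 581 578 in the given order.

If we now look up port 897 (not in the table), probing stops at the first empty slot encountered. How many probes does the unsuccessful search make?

4

166: h=13 -> slot 13
247: h=9 -> slot 9
190: h=3 -> slot 3
102: h=0 -> slot 0
54: h=3, h2=7, probe 3,10 -> slot 10
891: h=7 -> slot 7
609: h=14 -> slot 14
287: h=15 -> slot 15
581: h=3, h2=6, probe 3,9,15,4 -> slot 4
578: h=0, h2=3, probe 0,3,6 -> slot 6
Table: [102, ∅, ∅, 190, 581, ∅, 578, 891, ∅, 247, 54, ∅, ∅, 166, 609, 287, ∅]
Lookup 897: h=13, h2=2, probe 13,15,0,2 → slot 2 empty, not found.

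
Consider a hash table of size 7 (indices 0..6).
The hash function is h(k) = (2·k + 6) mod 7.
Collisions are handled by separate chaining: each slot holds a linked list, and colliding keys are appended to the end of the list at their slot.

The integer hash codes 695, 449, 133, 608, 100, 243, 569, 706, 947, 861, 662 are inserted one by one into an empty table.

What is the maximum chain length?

4

Insert 695: h=3, bucket 3 empty → new chain.
Insert 449: h=1, bucket 1 empty → new chain.
Insert 133: h=6, bucket 6 empty → new chain.
Insert 608: h=4, bucket 4 empty → new chain.
Insert 100: h=3, bucket 3 nonempty → append to chain.
Insert 243: h=2, bucket 2 empty → new chain.
Insert 569: h=3, bucket 3 nonempty → append to chain.
Insert 706: h=4, bucket 4 nonempty → append to chain.
Insert 947: h=3, bucket 3 nonempty → append to chain.
Insert 861: h=6, bucket 6 nonempty → append to chain.
Insert 662: h=0, bucket 0 empty → new chain.
Final buckets:
0: 662
1: 449
2: 243
3: 695 -> 100 -> 569 -> 947
4: 608 -> 706
5: _
6: 133 -> 861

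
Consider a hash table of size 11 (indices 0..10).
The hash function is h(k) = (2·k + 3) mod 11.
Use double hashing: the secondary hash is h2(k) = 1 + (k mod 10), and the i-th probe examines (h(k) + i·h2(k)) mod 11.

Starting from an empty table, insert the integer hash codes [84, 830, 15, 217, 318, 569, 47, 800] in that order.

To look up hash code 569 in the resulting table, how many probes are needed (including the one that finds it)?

84: h=6 -> slot 6
830: h=2 -> slot 2
15: h=0 -> slot 0
217: h=8 -> slot 8
318: h=1 -> slot 1
569: h=8, h2=10, probe 8,7 -> slot 7
47: h=9 -> slot 9
800: h=8, h2=1, probe 8,9,10 -> slot 10
Table: [15, 318, 830, _, _, _, 84, 569, 217, 47, 800]
Lookup 569: h=8, h2=10, probe 8,7 → found at 7.

2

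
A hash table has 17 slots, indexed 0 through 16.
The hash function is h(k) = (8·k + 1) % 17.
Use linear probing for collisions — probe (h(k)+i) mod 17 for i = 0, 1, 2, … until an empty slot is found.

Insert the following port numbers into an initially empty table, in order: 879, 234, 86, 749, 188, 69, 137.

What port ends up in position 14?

879 hashes to 12; slot 12 is free => place at 12.
234 hashes to 3; slot 3 is free => place at 3.
86 hashes to 9; slot 9 is free => place at 9.
749 hashes to 9; 9 taken => place at 10.
188 hashes to 9; 9,10 taken => place at 11.
69 hashes to 9; 9,10,11,12 taken => place at 13.
137 hashes to 9; 9,10,11,12,13 taken => place at 14.
Table: [-, -, -, 234, -, -, -, -, -, 86, 749, 188, 879, 69, 137, -, -]

137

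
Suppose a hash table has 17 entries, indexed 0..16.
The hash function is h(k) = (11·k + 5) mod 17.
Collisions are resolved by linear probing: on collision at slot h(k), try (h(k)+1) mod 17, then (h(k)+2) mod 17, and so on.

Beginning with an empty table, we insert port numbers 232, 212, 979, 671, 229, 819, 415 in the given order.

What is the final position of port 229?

10

232 hashes to 7; slot 7 is free -> place at 7.
212 hashes to 8; slot 8 is free -> place at 8.
979 hashes to 13; slot 13 is free -> place at 13.
671 hashes to 8; 8 taken -> place at 9.
229 hashes to 8; 8,9 taken -> place at 10.
819 hashes to 4; slot 4 is free -> place at 4.
415 hashes to 14; slot 14 is free -> place at 14.
Table: [∅, ∅, ∅, ∅, 819, ∅, ∅, 232, 212, 671, 229, ∅, ∅, 979, 415, ∅, ∅]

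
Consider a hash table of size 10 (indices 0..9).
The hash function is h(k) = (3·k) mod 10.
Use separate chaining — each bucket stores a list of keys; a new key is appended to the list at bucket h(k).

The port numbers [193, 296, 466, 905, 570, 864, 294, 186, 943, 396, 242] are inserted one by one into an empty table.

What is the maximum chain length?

193 -> bucket 9
296 -> bucket 8
466 -> bucket 8 (collision)
905 -> bucket 5
570 -> bucket 0
864 -> bucket 2
294 -> bucket 2 (collision)
186 -> bucket 8 (collision)
943 -> bucket 9 (collision)
396 -> bucket 8 (collision)
242 -> bucket 6
Final buckets:
0: 570
1: ∅
2: 864 -> 294
3: ∅
4: ∅
5: 905
6: 242
7: ∅
8: 296 -> 466 -> 186 -> 396
9: 193 -> 943

4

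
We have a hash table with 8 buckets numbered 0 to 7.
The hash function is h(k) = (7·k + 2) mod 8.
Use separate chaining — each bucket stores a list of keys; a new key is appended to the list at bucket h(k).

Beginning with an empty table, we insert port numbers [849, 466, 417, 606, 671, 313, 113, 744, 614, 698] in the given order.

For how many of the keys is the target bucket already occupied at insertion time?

5

849 -> bucket 1
466 -> bucket 0
417 -> bucket 1 (collision)
606 -> bucket 4
671 -> bucket 3
313 -> bucket 1 (collision)
113 -> bucket 1 (collision)
744 -> bucket 2
614 -> bucket 4 (collision)
698 -> bucket 0 (collision)
Final buckets:
0: 466 -> 698
1: 849 -> 417 -> 313 -> 113
2: 744
3: 671
4: 606 -> 614
5: —
6: —
7: —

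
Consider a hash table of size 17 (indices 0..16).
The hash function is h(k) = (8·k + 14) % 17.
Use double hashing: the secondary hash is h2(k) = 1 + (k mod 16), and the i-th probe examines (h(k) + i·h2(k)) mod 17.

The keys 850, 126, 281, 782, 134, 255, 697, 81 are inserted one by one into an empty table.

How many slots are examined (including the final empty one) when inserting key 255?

Insert 850: h=14, slot 14 empty -> index 14.
Insert 126: h=2, slot 2 empty -> index 2.
Insert 281: h=1, slot 1 empty -> index 1.
Insert 782: h=14, h2=15, slot 14 occupied -> index 12.
Insert 134: h=15, slot 15 empty -> index 15.
Insert 255: h=14, h2=16, slot 14 occupied -> index 13.
Insert 697: h=14, h2=10, slot 14 occupied -> index 7.
Insert 81: h=16, slot 16 empty -> index 16.
Table: [., 281, 126, ., ., ., ., 697, ., ., ., ., 782, 255, 850, 134, 81]

2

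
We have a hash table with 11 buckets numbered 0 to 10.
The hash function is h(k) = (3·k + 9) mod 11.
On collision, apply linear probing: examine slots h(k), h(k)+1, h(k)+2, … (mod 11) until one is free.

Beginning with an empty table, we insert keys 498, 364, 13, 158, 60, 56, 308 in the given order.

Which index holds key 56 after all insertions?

3

498: h=7 => slot 7
364: h=1 => slot 1
13: h=4 => slot 4
158: h=10 => slot 10
60: h=2 => slot 2
56: h=1, probe 1,2,3 => slot 3
308: h=9 => slot 9
Table: [—, 364, 60, 56, 13, —, —, 498, —, 308, 158]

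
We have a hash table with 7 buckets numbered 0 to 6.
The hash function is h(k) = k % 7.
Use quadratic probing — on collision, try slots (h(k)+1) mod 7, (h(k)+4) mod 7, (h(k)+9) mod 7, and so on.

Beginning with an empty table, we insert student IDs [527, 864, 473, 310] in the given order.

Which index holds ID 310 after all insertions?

6

Insert 527: h=2, slot 2 empty → index 2.
Insert 864: h=3, slot 3 empty → index 3.
Insert 473: h=4, slot 4 empty → index 4.
Insert 310: h=2, slots 2,3 occupied → index 6.
Table: [∅, ∅, 527, 864, 473, ∅, 310]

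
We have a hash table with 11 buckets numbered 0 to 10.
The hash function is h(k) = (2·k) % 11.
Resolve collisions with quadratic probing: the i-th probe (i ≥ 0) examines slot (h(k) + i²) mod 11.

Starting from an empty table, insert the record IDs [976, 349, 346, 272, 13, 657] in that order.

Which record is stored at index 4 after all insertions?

13

Insert 976: h=5, slot 5 empty -> index 5.
Insert 349: h=5, slot 5 occupied -> index 6.
Insert 346: h=10, slot 10 empty -> index 10.
Insert 272: h=5, slots 5,6 occupied -> index 9.
Insert 13: h=4, slot 4 empty -> index 4.
Insert 657: h=5, slots 5,6,9 occupied -> index 3.
Table: [-, -, -, 657, 13, 976, 349, -, -, 272, 346]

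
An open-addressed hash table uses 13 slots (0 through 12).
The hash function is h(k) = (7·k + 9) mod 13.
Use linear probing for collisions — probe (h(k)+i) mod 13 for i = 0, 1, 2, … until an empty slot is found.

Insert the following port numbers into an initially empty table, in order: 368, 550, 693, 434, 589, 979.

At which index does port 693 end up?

368: h=11 => slot 11
550: h=11, probe 11,12 => slot 12
693: h=11, probe 11,12,0 => slot 0
434: h=5 => slot 5
589: h=11, probe 11,12,0,1 => slot 1
979: h=11, probe 11,12,0,1,2 => slot 2
Table: [693, 589, 979, ., ., 434, ., ., ., ., ., 368, 550]

0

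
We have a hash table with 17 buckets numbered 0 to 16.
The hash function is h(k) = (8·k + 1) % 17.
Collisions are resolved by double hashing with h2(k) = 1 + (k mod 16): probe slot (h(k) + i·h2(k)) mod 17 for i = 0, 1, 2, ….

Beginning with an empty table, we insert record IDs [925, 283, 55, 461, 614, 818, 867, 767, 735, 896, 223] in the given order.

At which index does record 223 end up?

Insert 925: h=6, slot 6 empty -> index 6.
Insert 283: h=4, slot 4 empty -> index 4.
Insert 55: h=16, slot 16 empty -> index 16.
Insert 461: h=0, slot 0 empty -> index 0.
Insert 614: h=0, h2=7, slot 0 occupied -> index 7.
Insert 818: h=0, h2=3, slot 0 occupied -> index 3.
Insert 867: h=1, slot 1 empty -> index 1.
Insert 767: h=0, h2=16, slots 0,16 occupied -> index 15.
Insert 735: h=16, h2=16, slots 16,15 occupied -> index 14.
Insert 896: h=12, slot 12 empty -> index 12.
Insert 223: h=0, h2=16, slots 0,16,15,14 occupied -> index 13.
Table: [461, 867, -, 818, 283, -, 925, 614, -, -, -, -, 896, 223, 735, 767, 55]

13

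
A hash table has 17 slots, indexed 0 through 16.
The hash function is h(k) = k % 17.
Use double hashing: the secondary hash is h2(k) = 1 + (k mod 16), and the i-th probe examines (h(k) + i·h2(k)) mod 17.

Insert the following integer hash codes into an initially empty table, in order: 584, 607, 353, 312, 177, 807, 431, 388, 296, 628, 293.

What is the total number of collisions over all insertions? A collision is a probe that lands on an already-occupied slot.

5

Insert 584: h=6, slot 6 empty -> index 6.
Insert 607: h=12, slot 12 empty -> index 12.
Insert 353: h=13, slot 13 empty -> index 13.
Insert 312: h=6, h2=9, slot 6 occupied -> index 15.
Insert 177: h=7, slot 7 empty -> index 7.
Insert 807: h=8, slot 8 empty -> index 8.
Insert 431: h=6, h2=16, slot 6 occupied -> index 5.
Insert 388: h=14, slot 14 empty -> index 14.
Insert 296: h=7, h2=9, slot 7 occupied -> index 16.
Insert 628: h=16, h2=5, slot 16 occupied -> index 4.
Insert 293: h=4, h2=6, slot 4 occupied -> index 10.
Table: [., ., ., ., 628, 431, 584, 177, 807, ., 293, ., 607, 353, 388, 312, 296]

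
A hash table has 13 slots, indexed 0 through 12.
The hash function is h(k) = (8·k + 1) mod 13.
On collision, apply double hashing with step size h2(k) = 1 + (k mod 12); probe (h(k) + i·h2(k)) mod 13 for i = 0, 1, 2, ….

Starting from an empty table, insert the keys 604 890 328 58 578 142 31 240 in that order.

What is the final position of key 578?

3

604 hashes to 10; slot 10 is free → place at 10.
890 hashes to 10, h2=3; 10 taken → place at 0.
328 hashes to 12; slot 12 is free → place at 12.
58 hashes to 10, h2=11; 10 taken → place at 8.
578 hashes to 10, h2=3; 10,0 taken → place at 3.
142 hashes to 6; slot 6 is free → place at 6.
31 hashes to 2; slot 2 is free → place at 2.
240 hashes to 10, h2=1; 10 taken → place at 11.
Table: [890, ∅, 31, 578, ∅, ∅, 142, ∅, 58, ∅, 604, 240, 328]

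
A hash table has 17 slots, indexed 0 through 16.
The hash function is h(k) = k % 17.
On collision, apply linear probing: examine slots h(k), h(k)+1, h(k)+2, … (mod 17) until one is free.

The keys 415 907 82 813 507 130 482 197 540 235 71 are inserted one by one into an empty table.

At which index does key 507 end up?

415: h=7 => slot 7
907: h=6 => slot 6
82: h=14 => slot 14
813: h=14, probe 14,15 => slot 15
507: h=14, probe 14,15,16 => slot 16
130: h=11 => slot 11
482: h=6, probe 6,7,8 => slot 8
197: h=10 => slot 10
540: h=13 => slot 13
235: h=14, probe 14,15,16,0 => slot 0
71: h=3 => slot 3
Table: [235, ., ., 71, ., ., 907, 415, 482, ., 197, 130, ., 540, 82, 813, 507]

16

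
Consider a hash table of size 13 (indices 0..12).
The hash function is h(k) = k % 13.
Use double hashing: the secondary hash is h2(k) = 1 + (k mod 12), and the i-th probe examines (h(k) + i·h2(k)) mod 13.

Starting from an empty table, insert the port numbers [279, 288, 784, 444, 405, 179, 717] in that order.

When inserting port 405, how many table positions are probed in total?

279 hashes to 6; slot 6 is free => place at 6.
288 hashes to 2; slot 2 is free => place at 2.
784 hashes to 4; slot 4 is free => place at 4.
444 hashes to 2, h2=1; 2 taken => place at 3.
405 hashes to 2, h2=10; 2 taken => place at 12.
179 hashes to 10; slot 10 is free => place at 10.
717 hashes to 2, h2=10; 2,12 taken => place at 9.
Table: [_, _, 288, 444, 784, _, 279, _, _, 717, 179, _, 405]

2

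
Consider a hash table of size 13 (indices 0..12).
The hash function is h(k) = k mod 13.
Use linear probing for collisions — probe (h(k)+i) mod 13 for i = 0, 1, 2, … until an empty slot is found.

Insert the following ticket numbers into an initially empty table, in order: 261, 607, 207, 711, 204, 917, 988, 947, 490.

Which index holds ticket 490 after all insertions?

3

Insert 261: h=1, slot 1 empty => index 1.
Insert 607: h=9, slot 9 empty => index 9.
Insert 207: h=12, slot 12 empty => index 12.
Insert 711: h=9, slot 9 occupied => index 10.
Insert 204: h=9, slots 9,10 occupied => index 11.
Insert 917: h=7, slot 7 empty => index 7.
Insert 988: h=0, slot 0 empty => index 0.
Insert 947: h=11, slots 11,12,0,1 occupied => index 2.
Insert 490: h=9, slots 9,10,11,12,0,1,2 occupied => index 3.
Table: [988, 261, 947, 490, -, -, -, 917, -, 607, 711, 204, 207]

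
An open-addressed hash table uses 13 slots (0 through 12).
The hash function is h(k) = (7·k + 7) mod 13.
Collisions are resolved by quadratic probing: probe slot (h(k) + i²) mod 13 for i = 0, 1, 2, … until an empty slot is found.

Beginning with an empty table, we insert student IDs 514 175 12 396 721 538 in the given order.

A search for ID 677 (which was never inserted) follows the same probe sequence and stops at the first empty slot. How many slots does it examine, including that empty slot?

514: h=4 → slot 4
175: h=10 → slot 10
12: h=0 → slot 0
396: h=10, probe 10,11 → slot 11
721: h=10, probe 10,11,1 → slot 1
538: h=3 → slot 3
Table: [12, 721, —, 538, 514, —, —, —, —, —, 175, 396, —]
Lookup 677: h=1, probe 1,2 → slot 2 empty, not found.

2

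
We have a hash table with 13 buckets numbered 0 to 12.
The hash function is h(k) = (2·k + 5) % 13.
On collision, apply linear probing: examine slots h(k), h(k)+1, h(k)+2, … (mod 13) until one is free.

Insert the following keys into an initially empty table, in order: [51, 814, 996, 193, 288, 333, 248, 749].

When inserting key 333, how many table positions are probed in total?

51: h=3 => slot 3
814: h=8 => slot 8
996: h=8, probe 8,9 => slot 9
193: h=1 => slot 1
288: h=9, probe 9,10 => slot 10
333: h=8, probe 8,9,10,11 => slot 11
248: h=7 => slot 7
749: h=8, probe 8,9,10,11,12 => slot 12
Table: [., 193, ., 51, ., ., ., 248, 814, 996, 288, 333, 749]

4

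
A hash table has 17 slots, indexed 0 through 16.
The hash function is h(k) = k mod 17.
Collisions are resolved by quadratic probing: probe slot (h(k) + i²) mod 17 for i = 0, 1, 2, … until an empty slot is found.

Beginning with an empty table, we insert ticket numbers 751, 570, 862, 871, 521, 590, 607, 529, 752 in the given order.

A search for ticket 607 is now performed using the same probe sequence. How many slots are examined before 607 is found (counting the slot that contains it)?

Insert 751: h=3, slot 3 empty -> index 3.
Insert 570: h=9, slot 9 empty -> index 9.
Insert 862: h=12, slot 12 empty -> index 12.
Insert 871: h=4, slot 4 empty -> index 4.
Insert 521: h=11, slot 11 empty -> index 11.
Insert 590: h=12, slot 12 occupied -> index 13.
Insert 607: h=12, slots 12,13 occupied -> index 16.
Insert 529: h=2, slot 2 empty -> index 2.
Insert 752: h=4, slot 4 occupied -> index 5.
Table: [∅, ∅, 529, 751, 871, 752, ∅, ∅, ∅, 570, ∅, 521, 862, 590, ∅, ∅, 607]
Lookup 607: h=12, probe 12,13,16 → found at 16.

3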